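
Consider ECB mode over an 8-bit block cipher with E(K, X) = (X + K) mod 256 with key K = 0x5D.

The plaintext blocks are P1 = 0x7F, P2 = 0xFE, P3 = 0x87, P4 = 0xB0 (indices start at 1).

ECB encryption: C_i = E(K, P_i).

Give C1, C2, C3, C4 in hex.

C1 = 0xDC, C2 = 0x5B, C3 = 0xE4, C4 = 0x0D

C1: E(K, 0x7F) = 0xDC.
C2: E(K, 0xFE) = 0x5B.
C3: E(K, 0x87) = 0xE4.
C4: E(K, 0xB0) = 0x0D.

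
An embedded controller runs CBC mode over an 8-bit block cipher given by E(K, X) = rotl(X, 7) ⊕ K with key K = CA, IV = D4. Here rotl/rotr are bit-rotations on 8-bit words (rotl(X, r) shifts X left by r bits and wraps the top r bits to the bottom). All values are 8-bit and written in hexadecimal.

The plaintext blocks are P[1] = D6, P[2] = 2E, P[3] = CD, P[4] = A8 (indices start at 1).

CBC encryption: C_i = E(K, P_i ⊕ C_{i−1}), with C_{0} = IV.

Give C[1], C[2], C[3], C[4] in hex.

C[1] = CB, C[2] = 38, C[3] = 30, C[4] = 86

C[1]: P[1] ⊕ D4 = 02; E(K, 02) = CB.
C[2]: P[2] ⊕ CB = E5; E(K, E5) = 38.
C[3]: P[3] ⊕ 38 = F5; E(K, F5) = 30.
C[4]: P[4] ⊕ 30 = 98; E(K, 98) = 86.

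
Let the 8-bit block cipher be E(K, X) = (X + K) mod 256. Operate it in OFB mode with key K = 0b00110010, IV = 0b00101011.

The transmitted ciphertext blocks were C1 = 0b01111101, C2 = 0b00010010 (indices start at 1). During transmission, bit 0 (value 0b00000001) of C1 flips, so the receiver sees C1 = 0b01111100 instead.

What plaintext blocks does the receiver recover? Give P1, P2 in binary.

OFB decryption: S_i = E(K, S_{i−1}) with S_{0} = IV; P_i = C_i ⊕ S_i.
Only C1 changed, to 0b01111100. In OFB, a change in C_i flips the same bit in P_i only; the keystream is unaffected. Decrypting the received ciphertext:
P1: S = E(K, 0b00101011) = 0b01011101; 0b01111100 ⊕ 0b01011101 = 0b00100001.
P2: S = E(K, 0b01011101) = 0b10001111; 0b00010010 ⊕ 0b10001111 = 0b10011101.
Blocks that differ from the original plaintext: P1.

P1 = 0b00100001, P2 = 0b10011101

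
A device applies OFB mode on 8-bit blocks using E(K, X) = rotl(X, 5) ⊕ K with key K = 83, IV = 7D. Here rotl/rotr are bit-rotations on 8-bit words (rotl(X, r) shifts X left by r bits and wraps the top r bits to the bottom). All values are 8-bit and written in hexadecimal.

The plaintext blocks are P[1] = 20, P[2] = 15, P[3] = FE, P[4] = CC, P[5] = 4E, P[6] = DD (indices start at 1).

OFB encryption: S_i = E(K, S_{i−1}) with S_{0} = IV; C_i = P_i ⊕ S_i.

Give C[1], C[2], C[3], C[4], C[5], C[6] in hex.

C[1]: S = E(K, 7D) = 2C; 20 ⊕ 2C = 0C.
C[2]: S = E(K, 2C) = 06; 15 ⊕ 06 = 13.
C[3]: S = E(K, 06) = 43; FE ⊕ 43 = BD.
C[4]: S = E(K, 43) = EB; CC ⊕ EB = 27.
C[5]: S = E(K, EB) = FE; 4E ⊕ FE = B0.
C[6]: S = E(K, FE) = 5C; DD ⊕ 5C = 81.

C[1] = 0C, C[2] = 13, C[3] = BD, C[4] = 27, C[5] = B0, C[6] = 81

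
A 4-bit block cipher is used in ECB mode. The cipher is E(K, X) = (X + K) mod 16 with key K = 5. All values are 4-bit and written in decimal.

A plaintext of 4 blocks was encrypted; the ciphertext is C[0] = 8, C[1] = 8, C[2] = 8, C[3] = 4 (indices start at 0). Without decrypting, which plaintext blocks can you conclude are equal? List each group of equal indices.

P[0] = P[1] = P[2]

ECB encrypts each block independently with the same key, so equal ciphertext blocks imply equal plaintext blocks.
C[0] = C[1] = C[2] = 8, so P[0] = P[1] = P[2].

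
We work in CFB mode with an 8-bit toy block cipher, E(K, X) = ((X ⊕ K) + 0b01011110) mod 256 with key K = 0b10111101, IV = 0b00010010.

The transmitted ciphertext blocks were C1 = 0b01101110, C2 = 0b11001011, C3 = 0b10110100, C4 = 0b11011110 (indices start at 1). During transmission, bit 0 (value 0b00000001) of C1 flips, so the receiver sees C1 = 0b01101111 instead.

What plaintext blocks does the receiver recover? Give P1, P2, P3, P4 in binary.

CFB decryption: P_i = C_i ⊕ E(K, C_{i−1}), with C_{0} = IV.
Only C1 changed, to 0b01101111. In CFB, a change in C_i flips the same bit in P_i and garbles P_{i+1}. Decrypting the received ciphertext:
P1: E(K, 0b00010010) = 0b00001101; 0b01101111 ⊕ 0b00001101 = 0b01100010.
P2: E(K, 0b01101111) = 0b00110000; 0b11001011 ⊕ 0b00110000 = 0b11111011.
P3: E(K, 0b11001011) = 0b11010100; 0b10110100 ⊕ 0b11010100 = 0b01100000.
P4: E(K, 0b10110100) = 0b01100111; 0b11011110 ⊕ 0b01100111 = 0b10111001.
Blocks that differ from the original plaintext: P1, P2.

P1 = 0b01100010, P2 = 0b11111011, P3 = 0b01100000, P4 = 0b10111001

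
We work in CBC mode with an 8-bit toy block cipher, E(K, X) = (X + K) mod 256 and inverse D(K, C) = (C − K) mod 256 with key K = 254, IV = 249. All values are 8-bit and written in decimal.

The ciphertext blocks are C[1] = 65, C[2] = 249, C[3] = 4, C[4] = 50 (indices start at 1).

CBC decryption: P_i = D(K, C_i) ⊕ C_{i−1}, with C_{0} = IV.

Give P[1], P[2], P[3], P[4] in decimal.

P[1] = 186, P[2] = 186, P[3] = 255, P[4] = 48

P[1]: D(K, 65) = 67; 67 ⊕ 249 = 186.
P[2]: D(K, 249) = 251; 251 ⊕ 65 = 186.
P[3]: D(K, 4) = 6; 6 ⊕ 249 = 255.
P[4]: D(K, 50) = 52; 52 ⊕ 4 = 48.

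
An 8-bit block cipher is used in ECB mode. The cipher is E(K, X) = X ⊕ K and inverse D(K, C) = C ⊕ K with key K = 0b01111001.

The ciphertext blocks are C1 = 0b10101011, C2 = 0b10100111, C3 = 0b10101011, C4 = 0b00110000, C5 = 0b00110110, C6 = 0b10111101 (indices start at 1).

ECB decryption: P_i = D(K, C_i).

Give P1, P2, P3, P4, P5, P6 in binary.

P1: D(K, 0b10101011) = 0b11010010.
P2: D(K, 0b10100111) = 0b11011110.
P3: D(K, 0b10101011) = 0b11010010.
P4: D(K, 0b00110000) = 0b01001001.
P5: D(K, 0b00110110) = 0b01001111.
P6: D(K, 0b10111101) = 0b11000100.

P1 = 0b11010010, P2 = 0b11011110, P3 = 0b11010010, P4 = 0b01001001, P5 = 0b01001111, P6 = 0b11000100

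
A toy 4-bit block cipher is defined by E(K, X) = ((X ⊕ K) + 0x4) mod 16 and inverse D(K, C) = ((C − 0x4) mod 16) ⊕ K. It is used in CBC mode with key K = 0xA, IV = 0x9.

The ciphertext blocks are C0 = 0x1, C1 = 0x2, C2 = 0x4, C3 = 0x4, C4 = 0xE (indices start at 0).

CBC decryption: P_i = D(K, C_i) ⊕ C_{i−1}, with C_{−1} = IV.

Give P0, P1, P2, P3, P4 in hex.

P0 = 0xE, P1 = 0x5, P2 = 0x8, P3 = 0xE, P4 = 0x4

P0: D(K, 0x1) = 0x7; 0x7 ⊕ 0x9 = 0xE.
P1: D(K, 0x2) = 0x4; 0x4 ⊕ 0x1 = 0x5.
P2: D(K, 0x4) = 0xA; 0xA ⊕ 0x2 = 0x8.
P3: D(K, 0x4) = 0xA; 0xA ⊕ 0x4 = 0xE.
P4: D(K, 0xE) = 0x0; 0x0 ⊕ 0x4 = 0x4.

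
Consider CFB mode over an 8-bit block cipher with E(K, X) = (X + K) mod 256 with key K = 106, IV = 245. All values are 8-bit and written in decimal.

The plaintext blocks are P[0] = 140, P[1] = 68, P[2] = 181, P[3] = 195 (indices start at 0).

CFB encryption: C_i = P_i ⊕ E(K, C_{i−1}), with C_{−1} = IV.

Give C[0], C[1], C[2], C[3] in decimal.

C[0] = 211, C[1] = 121, C[2] = 86, C[3] = 3

C[0]: E(K, 245) = 95; 140 ⊕ 95 = 211.
C[1]: E(K, 211) = 61; 68 ⊕ 61 = 121.
C[2]: E(K, 121) = 227; 181 ⊕ 227 = 86.
C[3]: E(K, 86) = 192; 195 ⊕ 192 = 3.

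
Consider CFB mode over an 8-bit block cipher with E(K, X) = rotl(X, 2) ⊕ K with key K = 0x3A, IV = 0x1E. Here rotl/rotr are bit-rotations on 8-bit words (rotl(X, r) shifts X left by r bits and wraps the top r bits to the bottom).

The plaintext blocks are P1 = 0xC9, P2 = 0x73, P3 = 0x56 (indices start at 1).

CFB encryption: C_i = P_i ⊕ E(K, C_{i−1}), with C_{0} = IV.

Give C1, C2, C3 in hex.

C1: E(K, 0x1E) = 0x42; 0xC9 ⊕ 0x42 = 0x8B.
C2: E(K, 0x8B) = 0x14; 0x73 ⊕ 0x14 = 0x67.
C3: E(K, 0x67) = 0xA7; 0x56 ⊕ 0xA7 = 0xF1.

C1 = 0x8B, C2 = 0x67, C3 = 0xF1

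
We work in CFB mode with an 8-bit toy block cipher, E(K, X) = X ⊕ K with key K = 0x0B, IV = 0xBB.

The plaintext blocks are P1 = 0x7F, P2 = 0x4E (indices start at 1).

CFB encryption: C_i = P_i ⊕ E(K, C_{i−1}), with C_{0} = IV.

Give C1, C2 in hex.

C1 = 0xCF, C2 = 0x8A

C1: E(K, 0xBB) = 0xB0; 0x7F ⊕ 0xB0 = 0xCF.
C2: E(K, 0xCF) = 0xC4; 0x4E ⊕ 0xC4 = 0x8A.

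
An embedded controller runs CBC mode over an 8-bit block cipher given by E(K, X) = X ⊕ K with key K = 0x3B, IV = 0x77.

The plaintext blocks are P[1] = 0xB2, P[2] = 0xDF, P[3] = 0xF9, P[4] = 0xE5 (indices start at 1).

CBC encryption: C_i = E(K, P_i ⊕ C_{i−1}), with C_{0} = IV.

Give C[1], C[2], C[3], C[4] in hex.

C[1] = 0xFE, C[2] = 0x1A, C[3] = 0xD8, C[4] = 0x06

C[1]: P[1] ⊕ 0x77 = 0xC5; E(K, 0xC5) = 0xFE.
C[2]: P[2] ⊕ 0xFE = 0x21; E(K, 0x21) = 0x1A.
C[3]: P[3] ⊕ 0x1A = 0xE3; E(K, 0xE3) = 0xD8.
C[4]: P[4] ⊕ 0xD8 = 0x3D; E(K, 0x3D) = 0x06.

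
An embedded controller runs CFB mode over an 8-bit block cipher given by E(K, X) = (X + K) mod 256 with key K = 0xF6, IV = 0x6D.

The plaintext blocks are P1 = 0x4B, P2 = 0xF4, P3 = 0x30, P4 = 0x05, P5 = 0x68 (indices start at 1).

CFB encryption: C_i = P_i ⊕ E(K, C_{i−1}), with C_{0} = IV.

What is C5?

C1: E(K, 0x6D) = 0x63; 0x4B ⊕ 0x63 = 0x28.
C2: E(K, 0x28) = 0x1E; 0xF4 ⊕ 0x1E = 0xEA.
C3: E(K, 0xEA) = 0xE0; 0x30 ⊕ 0xE0 = 0xD0.
C4: E(K, 0xD0) = 0xC6; 0x05 ⊕ 0xC6 = 0xC3.
C5: E(K, 0xC3) = 0xB9; 0x68 ⊕ 0xB9 = 0xD1.

C5 = 0xD1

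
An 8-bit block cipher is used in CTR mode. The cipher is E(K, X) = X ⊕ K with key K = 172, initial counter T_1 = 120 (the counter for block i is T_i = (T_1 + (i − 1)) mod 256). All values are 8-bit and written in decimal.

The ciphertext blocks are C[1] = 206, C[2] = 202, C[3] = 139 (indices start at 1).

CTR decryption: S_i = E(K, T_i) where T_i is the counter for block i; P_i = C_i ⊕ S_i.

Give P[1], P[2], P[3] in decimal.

P[1] = 26, P[2] = 31, P[3] = 93

P[1]: T = 120, S = E(K, T) = 212; 206 ⊕ 212 = 26.
P[2]: T = 121, S = E(K, T) = 213; 202 ⊕ 213 = 31.
P[3]: T = 122, S = E(K, T) = 214; 139 ⊕ 214 = 93.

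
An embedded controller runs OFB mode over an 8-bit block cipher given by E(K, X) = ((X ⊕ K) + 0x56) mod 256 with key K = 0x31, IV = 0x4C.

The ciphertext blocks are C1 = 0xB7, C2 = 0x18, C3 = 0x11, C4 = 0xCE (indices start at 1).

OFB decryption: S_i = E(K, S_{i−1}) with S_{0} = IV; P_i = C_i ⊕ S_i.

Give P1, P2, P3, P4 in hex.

P1 = 0x64, P2 = 0x20, P3 = 0x4E, P4 = 0x0A

P1: S = E(K, 0x4C) = 0xD3; 0xB7 ⊕ 0xD3 = 0x64.
P2: S = E(K, 0xD3) = 0x38; 0x18 ⊕ 0x38 = 0x20.
P3: S = E(K, 0x38) = 0x5F; 0x11 ⊕ 0x5F = 0x4E.
P4: S = E(K, 0x5F) = 0xC4; 0xCE ⊕ 0xC4 = 0x0A.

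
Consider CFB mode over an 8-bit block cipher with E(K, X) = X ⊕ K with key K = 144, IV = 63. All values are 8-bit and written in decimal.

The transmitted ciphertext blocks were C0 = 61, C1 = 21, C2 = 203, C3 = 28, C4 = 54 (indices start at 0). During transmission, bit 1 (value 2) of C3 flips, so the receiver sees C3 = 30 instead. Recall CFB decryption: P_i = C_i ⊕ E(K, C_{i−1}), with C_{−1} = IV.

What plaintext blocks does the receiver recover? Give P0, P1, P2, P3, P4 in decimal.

Only C3 changed, to 30. In CFB, a change in C_i flips the same bit in P_i and garbles P_{i+1}. Decrypting the received ciphertext:
P0: E(K, 63) = 175; 61 ⊕ 175 = 146.
P1: E(K, 61) = 173; 21 ⊕ 173 = 184.
P2: E(K, 21) = 133; 203 ⊕ 133 = 78.
P3: E(K, 203) = 91; 30 ⊕ 91 = 69.
P4: E(K, 30) = 142; 54 ⊕ 142 = 184.
Blocks that differ from the original plaintext: P3, P4.

P0 = 146, P1 = 184, P2 = 78, P3 = 69, P4 = 184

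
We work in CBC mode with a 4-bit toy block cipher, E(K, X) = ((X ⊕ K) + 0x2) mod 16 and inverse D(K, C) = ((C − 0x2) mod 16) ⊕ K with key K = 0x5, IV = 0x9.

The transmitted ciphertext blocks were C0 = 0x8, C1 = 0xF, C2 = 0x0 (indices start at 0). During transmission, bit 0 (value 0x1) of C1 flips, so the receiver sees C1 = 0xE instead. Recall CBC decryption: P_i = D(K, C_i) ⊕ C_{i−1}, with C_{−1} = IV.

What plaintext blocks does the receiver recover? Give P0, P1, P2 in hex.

P0 = 0xA, P1 = 0x1, P2 = 0x5

Only C1 changed, to 0xE. In CBC, a change in C_i garbles P_i and flips the same bit in P_{i+1}. Decrypting the received ciphertext:
P0: D(K, 0x8) = 0x3; 0x3 ⊕ 0x9 = 0xA.
P1: D(K, 0xE) = 0x9; 0x9 ⊕ 0x8 = 0x1.
P2: D(K, 0x0) = 0xB; 0xB ⊕ 0xE = 0x5.
Blocks that differ from the original plaintext: P1, P2.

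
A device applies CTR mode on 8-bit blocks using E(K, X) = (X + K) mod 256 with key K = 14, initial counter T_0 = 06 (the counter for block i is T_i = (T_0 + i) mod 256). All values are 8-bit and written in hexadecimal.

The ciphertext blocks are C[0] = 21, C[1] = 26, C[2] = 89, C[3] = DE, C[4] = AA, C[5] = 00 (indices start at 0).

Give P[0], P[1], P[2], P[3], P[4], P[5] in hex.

P[0] = 3B, P[1] = 3D, P[2] = 95, P[3] = C3, P[4] = B4, P[5] = 1F

CTR decryption: S_i = E(K, T_i) where T_i is the counter for block i; P_i = C_i ⊕ S_i.
P[0]: T = 06, S = E(K, T) = 1A; 21 ⊕ 1A = 3B.
P[1]: T = 07, S = E(K, T) = 1B; 26 ⊕ 1B = 3D.
P[2]: T = 08, S = E(K, T) = 1C; 89 ⊕ 1C = 95.
P[3]: T = 09, S = E(K, T) = 1D; DE ⊕ 1D = C3.
P[4]: T = 0A, S = E(K, T) = 1E; AA ⊕ 1E = B4.
P[5]: T = 0B, S = E(K, T) = 1F; 00 ⊕ 1F = 1F.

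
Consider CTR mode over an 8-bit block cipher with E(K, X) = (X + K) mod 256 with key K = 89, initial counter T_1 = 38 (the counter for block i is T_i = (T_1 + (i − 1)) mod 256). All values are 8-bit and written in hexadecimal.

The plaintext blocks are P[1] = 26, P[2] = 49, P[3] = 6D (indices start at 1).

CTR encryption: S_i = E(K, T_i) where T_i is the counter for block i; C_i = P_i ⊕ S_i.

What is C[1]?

C[1]: T = 38, S = E(K, T) = C1; 26 ⊕ C1 = E7.

C[1] = E7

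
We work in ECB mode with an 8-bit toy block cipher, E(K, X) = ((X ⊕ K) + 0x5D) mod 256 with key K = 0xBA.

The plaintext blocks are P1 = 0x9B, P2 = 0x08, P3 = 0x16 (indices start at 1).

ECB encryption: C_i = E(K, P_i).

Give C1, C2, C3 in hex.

C1: E(K, 0x9B) = 0x7E.
C2: E(K, 0x08) = 0x0F.
C3: E(K, 0x16) = 0x09.

C1 = 0x7E, C2 = 0x0F, C3 = 0x09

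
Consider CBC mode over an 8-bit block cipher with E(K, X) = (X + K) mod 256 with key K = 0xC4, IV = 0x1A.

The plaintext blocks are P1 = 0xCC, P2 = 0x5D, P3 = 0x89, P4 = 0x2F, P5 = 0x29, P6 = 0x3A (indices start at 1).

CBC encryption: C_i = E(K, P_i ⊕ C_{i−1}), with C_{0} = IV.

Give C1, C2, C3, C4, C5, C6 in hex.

C1: P1 ⊕ 0x1A = 0xD6; E(K, 0xD6) = 0x9A.
C2: P2 ⊕ 0x9A = 0xC7; E(K, 0xC7) = 0x8B.
C3: P3 ⊕ 0x8B = 0x02; E(K, 0x02) = 0xC6.
C4: P4 ⊕ 0xC6 = 0xE9; E(K, 0xE9) = 0xAD.
C5: P5 ⊕ 0xAD = 0x84; E(K, 0x84) = 0x48.
C6: P6 ⊕ 0x48 = 0x72; E(K, 0x72) = 0x36.

C1 = 0x9A, C2 = 0x8B, C3 = 0xC6, C4 = 0xAD, C5 = 0x48, C6 = 0x36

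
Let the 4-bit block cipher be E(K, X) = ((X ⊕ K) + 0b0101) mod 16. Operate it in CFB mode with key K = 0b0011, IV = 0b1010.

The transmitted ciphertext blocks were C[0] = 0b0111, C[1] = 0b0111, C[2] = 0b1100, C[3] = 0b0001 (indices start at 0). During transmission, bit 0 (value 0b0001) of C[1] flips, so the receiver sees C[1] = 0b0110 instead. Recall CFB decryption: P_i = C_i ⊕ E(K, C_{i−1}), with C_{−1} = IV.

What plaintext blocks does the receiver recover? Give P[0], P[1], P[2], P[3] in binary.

Only C[1] changed, to 0b0110. In CFB, a change in C_i flips the same bit in P_i and garbles P_{i+1}. Decrypting the received ciphertext:
P[0]: E(K, 0b1010) = 0b1110; 0b0111 ⊕ 0b1110 = 0b1001.
P[1]: E(K, 0b0111) = 0b1001; 0b0110 ⊕ 0b1001 = 0b1111.
P[2]: E(K, 0b0110) = 0b1010; 0b1100 ⊕ 0b1010 = 0b0110.
P[3]: E(K, 0b1100) = 0b0100; 0b0001 ⊕ 0b0100 = 0b0101.
Blocks that differ from the original plaintext: P[1], P[2].

P[0] = 0b1001, P[1] = 0b1111, P[2] = 0b0110, P[3] = 0b0101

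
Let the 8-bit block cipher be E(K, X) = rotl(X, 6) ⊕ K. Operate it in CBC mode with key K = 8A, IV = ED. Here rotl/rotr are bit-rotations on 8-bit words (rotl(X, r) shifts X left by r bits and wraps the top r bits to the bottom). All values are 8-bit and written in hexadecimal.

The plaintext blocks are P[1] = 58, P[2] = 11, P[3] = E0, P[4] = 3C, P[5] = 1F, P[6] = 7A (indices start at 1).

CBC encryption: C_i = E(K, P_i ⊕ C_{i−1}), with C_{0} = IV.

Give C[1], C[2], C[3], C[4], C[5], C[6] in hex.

C[1] = E7, C[2] = 37, C[3] = 7F, C[4] = 5A, C[5] = DB, C[6] = E2

C[1]: P[1] ⊕ ED = B5; E(K, B5) = E7.
C[2]: P[2] ⊕ E7 = F6; E(K, F6) = 37.
C[3]: P[3] ⊕ 37 = D7; E(K, D7) = 7F.
C[4]: P[4] ⊕ 7F = 43; E(K, 43) = 5A.
C[5]: P[5] ⊕ 5A = 45; E(K, 45) = DB.
C[6]: P[6] ⊕ DB = A1; E(K, A1) = E2.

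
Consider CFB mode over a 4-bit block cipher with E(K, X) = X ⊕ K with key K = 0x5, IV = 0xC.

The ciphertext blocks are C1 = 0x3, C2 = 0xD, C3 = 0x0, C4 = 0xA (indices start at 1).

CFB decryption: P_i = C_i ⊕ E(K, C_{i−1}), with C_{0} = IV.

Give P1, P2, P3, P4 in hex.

P1: E(K, 0xC) = 0x9; 0x3 ⊕ 0x9 = 0xA.
P2: E(K, 0x3) = 0x6; 0xD ⊕ 0x6 = 0xB.
P3: E(K, 0xD) = 0x8; 0x0 ⊕ 0x8 = 0x8.
P4: E(K, 0x0) = 0x5; 0xA ⊕ 0x5 = 0xF.

P1 = 0xA, P2 = 0xB, P3 = 0x8, P4 = 0xF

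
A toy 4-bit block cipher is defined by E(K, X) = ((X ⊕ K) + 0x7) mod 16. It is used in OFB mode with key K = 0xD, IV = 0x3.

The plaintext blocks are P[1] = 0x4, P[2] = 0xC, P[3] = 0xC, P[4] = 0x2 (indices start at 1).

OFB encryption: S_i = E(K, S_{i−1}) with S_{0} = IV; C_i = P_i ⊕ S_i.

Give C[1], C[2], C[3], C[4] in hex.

C[1]: S = E(K, 0x3) = 0x5; 0x4 ⊕ 0x5 = 0x1.
C[2]: S = E(K, 0x5) = 0xF; 0xC ⊕ 0xF = 0x3.
C[3]: S = E(K, 0xF) = 0x9; 0xC ⊕ 0x9 = 0x5.
C[4]: S = E(K, 0x9) = 0xB; 0x2 ⊕ 0xB = 0x9.

C[1] = 0x1, C[2] = 0x3, C[3] = 0x5, C[4] = 0x9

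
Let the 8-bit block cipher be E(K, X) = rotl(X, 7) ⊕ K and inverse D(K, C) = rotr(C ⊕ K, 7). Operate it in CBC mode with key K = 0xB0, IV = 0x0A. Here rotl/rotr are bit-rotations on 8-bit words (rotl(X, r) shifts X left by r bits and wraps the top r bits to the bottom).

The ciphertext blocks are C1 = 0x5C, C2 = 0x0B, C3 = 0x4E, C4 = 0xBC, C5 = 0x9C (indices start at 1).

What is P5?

P5 = 0xE4

CBC decryption: P_i = D(K, C_i) ⊕ C_{i−1}, with C_{0} = IV.
P5: D(K, 0x9C) = 0x58; 0x58 ⊕ 0xBC = 0xE4.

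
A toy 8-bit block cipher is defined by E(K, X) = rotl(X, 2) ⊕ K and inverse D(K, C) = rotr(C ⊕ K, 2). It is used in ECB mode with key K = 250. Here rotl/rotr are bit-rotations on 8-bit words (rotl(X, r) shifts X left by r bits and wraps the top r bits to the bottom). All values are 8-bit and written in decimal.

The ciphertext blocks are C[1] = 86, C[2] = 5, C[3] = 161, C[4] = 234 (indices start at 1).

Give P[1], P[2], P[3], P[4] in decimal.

ECB decryption: P_i = D(K, C_i).
P[1]: D(K, 86) = 43.
P[2]: D(K, 5) = 255.
P[3]: D(K, 161) = 214.
P[4]: D(K, 234) = 4.

P[1] = 43, P[2] = 255, P[3] = 214, P[4] = 4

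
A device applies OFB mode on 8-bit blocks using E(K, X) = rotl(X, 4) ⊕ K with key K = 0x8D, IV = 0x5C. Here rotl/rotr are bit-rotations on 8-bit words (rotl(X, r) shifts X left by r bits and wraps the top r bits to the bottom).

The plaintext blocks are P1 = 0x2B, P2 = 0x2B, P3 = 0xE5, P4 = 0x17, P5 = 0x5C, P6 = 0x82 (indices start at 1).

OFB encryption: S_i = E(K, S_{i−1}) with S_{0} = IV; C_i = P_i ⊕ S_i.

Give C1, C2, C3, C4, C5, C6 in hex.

C1 = 0x63, C2 = 0x22, C3 = 0xF8, C4 = 0x4B, C5 = 0x14, C6 = 0x8B

C1: S = E(K, 0x5C) = 0x48; 0x2B ⊕ 0x48 = 0x63.
C2: S = E(K, 0x48) = 0x09; 0x2B ⊕ 0x09 = 0x22.
C3: S = E(K, 0x09) = 0x1D; 0xE5 ⊕ 0x1D = 0xF8.
C4: S = E(K, 0x1D) = 0x5C; 0x17 ⊕ 0x5C = 0x4B.
C5: S = E(K, 0x5C) = 0x48; 0x5C ⊕ 0x48 = 0x14.
C6: S = E(K, 0x48) = 0x09; 0x82 ⊕ 0x09 = 0x8B.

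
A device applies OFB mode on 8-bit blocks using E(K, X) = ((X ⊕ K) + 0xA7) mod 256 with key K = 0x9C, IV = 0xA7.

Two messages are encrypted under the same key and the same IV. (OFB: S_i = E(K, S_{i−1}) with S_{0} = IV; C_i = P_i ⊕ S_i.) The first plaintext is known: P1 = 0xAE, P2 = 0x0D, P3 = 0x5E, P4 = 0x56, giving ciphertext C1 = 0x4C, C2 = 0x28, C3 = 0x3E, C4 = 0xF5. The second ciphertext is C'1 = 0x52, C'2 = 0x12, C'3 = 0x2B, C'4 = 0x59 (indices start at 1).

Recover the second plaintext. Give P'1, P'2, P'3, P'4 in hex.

In OFB with a reused IV, both messages share the same keystream S_i, so C_i ⊕ C'_i = P_i ⊕ P'_i and thus P'_i = P_i ⊕ C_i ⊕ C'_i.
P'1: 0xAE ⊕ 0x4C ⊕ 0x52 = 0xB0.
P'2: 0x0D ⊕ 0x28 ⊕ 0x12 = 0x37.
P'3: 0x5E ⊕ 0x3E ⊕ 0x2B = 0x4B.
P'4: 0x56 ⊕ 0xF5 ⊕ 0x59 = 0xFA.

P'1 = 0xB0, P'2 = 0x37, P'3 = 0x4B, P'4 = 0xFA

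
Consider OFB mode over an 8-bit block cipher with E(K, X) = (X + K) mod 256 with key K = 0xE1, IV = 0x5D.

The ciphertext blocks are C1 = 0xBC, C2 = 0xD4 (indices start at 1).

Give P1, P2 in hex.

P1 = 0x82, P2 = 0xCB

OFB decryption: S_i = E(K, S_{i−1}) with S_{0} = IV; P_i = C_i ⊕ S_i.
P1: S = E(K, 0x5D) = 0x3E; 0xBC ⊕ 0x3E = 0x82.
P2: S = E(K, 0x3E) = 0x1F; 0xD4 ⊕ 0x1F = 0xCB.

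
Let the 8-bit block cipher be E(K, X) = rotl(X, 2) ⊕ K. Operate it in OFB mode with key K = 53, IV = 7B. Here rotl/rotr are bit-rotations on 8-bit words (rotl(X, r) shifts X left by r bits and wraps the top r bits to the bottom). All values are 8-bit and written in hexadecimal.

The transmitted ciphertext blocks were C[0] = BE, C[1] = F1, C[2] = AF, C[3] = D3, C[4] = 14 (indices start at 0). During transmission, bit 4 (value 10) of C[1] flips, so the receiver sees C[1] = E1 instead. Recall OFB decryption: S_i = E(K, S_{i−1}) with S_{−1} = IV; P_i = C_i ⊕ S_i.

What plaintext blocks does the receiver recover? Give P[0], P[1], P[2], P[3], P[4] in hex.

Only C[1] changed, to E1. In OFB, a change in C_i flips the same bit in P_i only; the keystream is unaffected. Decrypting the received ciphertext:
P[0]: S = E(K, 7B) = BE; BE ⊕ BE = 00.
P[1]: S = E(K, BE) = A9; E1 ⊕ A9 = 48.
P[2]: S = E(K, A9) = F5; AF ⊕ F5 = 5A.
P[3]: S = E(K, F5) = 84; D3 ⊕ 84 = 57.
P[4]: S = E(K, 84) = 41; 14 ⊕ 41 = 55.
Blocks that differ from the original plaintext: P[1].

P[0] = 00, P[1] = 48, P[2] = 5A, P[3] = 57, P[4] = 55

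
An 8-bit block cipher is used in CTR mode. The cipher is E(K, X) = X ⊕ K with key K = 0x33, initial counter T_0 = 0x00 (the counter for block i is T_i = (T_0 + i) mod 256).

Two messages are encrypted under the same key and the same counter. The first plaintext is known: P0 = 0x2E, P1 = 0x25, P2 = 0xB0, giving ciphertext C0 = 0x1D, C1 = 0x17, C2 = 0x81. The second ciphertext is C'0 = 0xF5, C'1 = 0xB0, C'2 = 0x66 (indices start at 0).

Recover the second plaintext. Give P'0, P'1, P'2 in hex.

P'0 = 0xC6, P'1 = 0x82, P'2 = 0x57

In CTR with a reused counter, both messages share the same keystream S_i, so C_i ⊕ C'_i = P_i ⊕ P'_i and thus P'_i = P_i ⊕ C_i ⊕ C'_i.
P'0: 0x2E ⊕ 0x1D ⊕ 0xF5 = 0xC6.
P'1: 0x25 ⊕ 0x17 ⊕ 0xB0 = 0x82.
P'2: 0xB0 ⊕ 0x81 ⊕ 0x66 = 0x57.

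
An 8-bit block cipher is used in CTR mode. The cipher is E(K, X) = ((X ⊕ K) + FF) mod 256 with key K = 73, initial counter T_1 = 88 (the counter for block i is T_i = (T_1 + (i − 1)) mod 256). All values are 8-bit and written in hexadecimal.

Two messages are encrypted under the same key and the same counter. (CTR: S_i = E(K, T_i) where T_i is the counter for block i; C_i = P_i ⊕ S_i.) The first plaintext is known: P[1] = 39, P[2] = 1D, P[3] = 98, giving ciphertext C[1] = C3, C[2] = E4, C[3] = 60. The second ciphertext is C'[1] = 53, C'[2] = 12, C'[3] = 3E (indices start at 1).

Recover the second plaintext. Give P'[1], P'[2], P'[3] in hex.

P'[1] = A9, P'[2] = EB, P'[3] = C6

In CTR with a reused counter, both messages share the same keystream S_i, so C_i ⊕ C'_i = P_i ⊕ P'_i and thus P'_i = P_i ⊕ C_i ⊕ C'_i.
P'[1]: 39 ⊕ C3 ⊕ 53 = A9.
P'[2]: 1D ⊕ E4 ⊕ 12 = EB.
P'[3]: 98 ⊕ 60 ⊕ 3E = C6.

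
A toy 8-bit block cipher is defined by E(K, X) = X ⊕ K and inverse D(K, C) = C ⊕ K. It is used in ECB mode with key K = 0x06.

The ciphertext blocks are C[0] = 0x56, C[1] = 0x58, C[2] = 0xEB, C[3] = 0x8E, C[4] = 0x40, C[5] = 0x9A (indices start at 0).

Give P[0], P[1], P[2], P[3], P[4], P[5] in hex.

P[0] = 0x50, P[1] = 0x5E, P[2] = 0xED, P[3] = 0x88, P[4] = 0x46, P[5] = 0x9C

ECB decryption: P_i = D(K, C_i).
P[0]: D(K, 0x56) = 0x50.
P[1]: D(K, 0x58) = 0x5E.
P[2]: D(K, 0xEB) = 0xED.
P[3]: D(K, 0x8E) = 0x88.
P[4]: D(K, 0x40) = 0x46.
P[5]: D(K, 0x9A) = 0x9C.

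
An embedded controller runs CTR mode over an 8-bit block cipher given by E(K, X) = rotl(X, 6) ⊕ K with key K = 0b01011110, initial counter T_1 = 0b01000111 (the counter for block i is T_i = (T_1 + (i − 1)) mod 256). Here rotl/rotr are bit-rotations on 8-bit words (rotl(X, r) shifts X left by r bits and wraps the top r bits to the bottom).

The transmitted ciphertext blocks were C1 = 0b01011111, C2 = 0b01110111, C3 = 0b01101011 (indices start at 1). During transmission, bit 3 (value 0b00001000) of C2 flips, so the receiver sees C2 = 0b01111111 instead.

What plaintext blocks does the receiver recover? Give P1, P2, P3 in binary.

CTR decryption: S_i = E(K, T_i) where T_i is the counter for block i; P_i = C_i ⊕ S_i.
Only C2 changed, to 0b01111111. In CTR, a change in C_i flips the same bit in P_i only; the keystream is unaffected. Decrypting the received ciphertext:
P1: T = 0b01000111, S = E(K, T) = 0b10001111; 0b01011111 ⊕ 0b10001111 = 0b11010000.
P2: T = 0b01001000, S = E(K, T) = 0b01001100; 0b01111111 ⊕ 0b01001100 = 0b00110011.
P3: T = 0b01001001, S = E(K, T) = 0b00001100; 0b01101011 ⊕ 0b00001100 = 0b01100111.
Blocks that differ from the original plaintext: P2.

P1 = 0b11010000, P2 = 0b00110011, P3 = 0b01100111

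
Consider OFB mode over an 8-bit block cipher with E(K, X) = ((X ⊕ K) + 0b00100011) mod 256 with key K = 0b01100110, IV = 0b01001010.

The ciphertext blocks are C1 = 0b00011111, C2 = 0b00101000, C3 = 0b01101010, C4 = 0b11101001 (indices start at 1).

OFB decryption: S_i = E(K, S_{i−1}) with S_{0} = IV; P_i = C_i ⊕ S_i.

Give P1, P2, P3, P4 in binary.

P1 = 0b01010000, P2 = 0b01100100, P3 = 0b00100111, P4 = 0b10100111

P1: S = E(K, 0b01001010) = 0b01001111; 0b00011111 ⊕ 0b01001111 = 0b01010000.
P2: S = E(K, 0b01001111) = 0b01001100; 0b00101000 ⊕ 0b01001100 = 0b01100100.
P3: S = E(K, 0b01001100) = 0b01001101; 0b01101010 ⊕ 0b01001101 = 0b00100111.
P4: S = E(K, 0b01001101) = 0b01001110; 0b11101001 ⊕ 0b01001110 = 0b10100111.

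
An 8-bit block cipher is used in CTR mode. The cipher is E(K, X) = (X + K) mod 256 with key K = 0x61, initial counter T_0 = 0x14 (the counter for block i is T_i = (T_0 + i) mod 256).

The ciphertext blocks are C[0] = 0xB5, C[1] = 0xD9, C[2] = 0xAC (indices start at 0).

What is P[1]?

CTR decryption: S_i = E(K, T_i) where T_i is the counter for block i; P_i = C_i ⊕ S_i.
P[1]: T = 0x15, S = E(K, T) = 0x76; 0xD9 ⊕ 0x76 = 0xAF.

P[1] = 0xAF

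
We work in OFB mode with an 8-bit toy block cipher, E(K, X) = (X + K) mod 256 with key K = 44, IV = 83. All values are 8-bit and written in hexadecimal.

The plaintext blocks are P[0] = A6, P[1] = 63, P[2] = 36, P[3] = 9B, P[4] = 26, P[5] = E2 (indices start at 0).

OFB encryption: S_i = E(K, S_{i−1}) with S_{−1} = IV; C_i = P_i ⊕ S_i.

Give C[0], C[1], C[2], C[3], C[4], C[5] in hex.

C[0]: S = E(K, 83) = C7; A6 ⊕ C7 = 61.
C[1]: S = E(K, C7) = 0B; 63 ⊕ 0B = 68.
C[2]: S = E(K, 0B) = 4F; 36 ⊕ 4F = 79.
C[3]: S = E(K, 4F) = 93; 9B ⊕ 93 = 08.
C[4]: S = E(K, 93) = D7; 26 ⊕ D7 = F1.
C[5]: S = E(K, D7) = 1B; E2 ⊕ 1B = F9.

C[0] = 61, C[1] = 68, C[2] = 79, C[3] = 08, C[4] = F1, C[5] = F9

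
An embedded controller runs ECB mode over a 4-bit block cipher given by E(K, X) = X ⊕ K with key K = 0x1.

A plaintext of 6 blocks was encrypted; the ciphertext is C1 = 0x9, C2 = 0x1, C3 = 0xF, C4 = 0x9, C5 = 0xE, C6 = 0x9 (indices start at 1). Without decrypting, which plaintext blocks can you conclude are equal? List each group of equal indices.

ECB encrypts each block independently with the same key, so equal ciphertext blocks imply equal plaintext blocks.
C1 = C4 = C6 = 0x9, so P1 = P4 = P6.

P1 = P4 = P6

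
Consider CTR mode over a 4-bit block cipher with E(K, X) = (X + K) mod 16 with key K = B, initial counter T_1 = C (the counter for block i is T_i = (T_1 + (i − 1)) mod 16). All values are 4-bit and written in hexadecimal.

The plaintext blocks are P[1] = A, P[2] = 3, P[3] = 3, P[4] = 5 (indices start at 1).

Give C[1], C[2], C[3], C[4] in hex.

C[1] = D, C[2] = B, C[3] = A, C[4] = F

CTR encryption: S_i = E(K, T_i) where T_i is the counter for block i; C_i = P_i ⊕ S_i.
C[1]: T = C, S = E(K, T) = 7; A ⊕ 7 = D.
C[2]: T = D, S = E(K, T) = 8; 3 ⊕ 8 = B.
C[3]: T = E, S = E(K, T) = 9; 3 ⊕ 9 = A.
C[4]: T = F, S = E(K, T) = A; 5 ⊕ A = F.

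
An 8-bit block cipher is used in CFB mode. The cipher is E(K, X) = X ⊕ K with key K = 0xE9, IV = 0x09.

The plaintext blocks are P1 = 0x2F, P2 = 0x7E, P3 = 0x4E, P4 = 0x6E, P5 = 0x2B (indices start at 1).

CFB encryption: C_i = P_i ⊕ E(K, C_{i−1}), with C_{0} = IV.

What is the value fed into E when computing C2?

C1: E(K, 0x09) = 0xE0; 0x2F ⊕ 0xE0 = 0xCF.
C2: E(K, 0xCF) = 0x26; 0x7E ⊕ 0x26 = 0x58.
So the input to E for block 2 is 0xCF.

0xCF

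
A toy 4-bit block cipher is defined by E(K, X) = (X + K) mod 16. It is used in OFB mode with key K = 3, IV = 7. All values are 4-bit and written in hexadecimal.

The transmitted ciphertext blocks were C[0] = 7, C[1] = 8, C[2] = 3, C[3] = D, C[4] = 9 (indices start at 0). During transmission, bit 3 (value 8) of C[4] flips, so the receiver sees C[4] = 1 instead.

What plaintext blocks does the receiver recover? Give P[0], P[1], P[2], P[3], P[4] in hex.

OFB decryption: S_i = E(K, S_{i−1}) with S_{−1} = IV; P_i = C_i ⊕ S_i.
Only C[4] changed, to 1. In OFB, a change in C_i flips the same bit in P_i only; the keystream is unaffected. Decrypting the received ciphertext:
P[0]: S = E(K, 7) = A; 7 ⊕ A = D.
P[1]: S = E(K, A) = D; 8 ⊕ D = 5.
P[2]: S = E(K, D) = 0; 3 ⊕ 0 = 3.
P[3]: S = E(K, 0) = 3; D ⊕ 3 = E.
P[4]: S = E(K, 3) = 6; 1 ⊕ 6 = 7.
Blocks that differ from the original plaintext: P[4].

P[0] = D, P[1] = 5, P[2] = 3, P[3] = E, P[4] = 7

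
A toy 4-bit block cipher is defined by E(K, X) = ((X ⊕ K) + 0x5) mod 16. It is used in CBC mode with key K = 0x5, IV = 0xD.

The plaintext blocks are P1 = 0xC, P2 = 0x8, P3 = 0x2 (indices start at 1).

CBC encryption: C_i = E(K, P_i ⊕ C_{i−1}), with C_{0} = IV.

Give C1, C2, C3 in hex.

C1: P1 ⊕ 0xD = 0x1; E(K, 0x1) = 0x9.
C2: P2 ⊕ 0x9 = 0x1; E(K, 0x1) = 0x9.
C3: P3 ⊕ 0x9 = 0xB; E(K, 0xB) = 0x3.

C1 = 0x9, C2 = 0x9, C3 = 0x3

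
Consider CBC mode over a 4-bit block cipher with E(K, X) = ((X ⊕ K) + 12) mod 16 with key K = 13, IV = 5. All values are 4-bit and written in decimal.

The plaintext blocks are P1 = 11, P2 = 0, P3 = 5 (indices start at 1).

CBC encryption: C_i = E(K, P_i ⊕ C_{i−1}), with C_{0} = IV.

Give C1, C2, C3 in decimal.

C1: P1 ⊕ 5 = 14; E(K, 14) = 15.
C2: P2 ⊕ 15 = 15; E(K, 15) = 14.
C3: P3 ⊕ 14 = 11; E(K, 11) = 2.

C1 = 15, C2 = 14, C3 = 2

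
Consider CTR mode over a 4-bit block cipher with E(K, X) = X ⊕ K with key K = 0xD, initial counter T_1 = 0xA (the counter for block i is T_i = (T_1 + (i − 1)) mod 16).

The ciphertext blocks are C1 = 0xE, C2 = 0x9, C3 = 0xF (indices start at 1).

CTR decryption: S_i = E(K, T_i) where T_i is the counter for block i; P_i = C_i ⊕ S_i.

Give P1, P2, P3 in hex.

P1: T = 0xA, S = E(K, T) = 0x7; 0xE ⊕ 0x7 = 0x9.
P2: T = 0xB, S = E(K, T) = 0x6; 0x9 ⊕ 0x6 = 0xF.
P3: T = 0xC, S = E(K, T) = 0x1; 0xF ⊕ 0x1 = 0xE.

P1 = 0x9, P2 = 0xF, P3 = 0xE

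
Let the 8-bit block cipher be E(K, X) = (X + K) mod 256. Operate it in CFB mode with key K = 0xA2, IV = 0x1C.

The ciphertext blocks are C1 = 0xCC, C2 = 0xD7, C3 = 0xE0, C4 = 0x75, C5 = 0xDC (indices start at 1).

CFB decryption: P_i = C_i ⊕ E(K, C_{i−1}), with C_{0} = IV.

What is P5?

P5 = 0xCB

P5: E(K, 0x75) = 0x17; 0xDC ⊕ 0x17 = 0xCB.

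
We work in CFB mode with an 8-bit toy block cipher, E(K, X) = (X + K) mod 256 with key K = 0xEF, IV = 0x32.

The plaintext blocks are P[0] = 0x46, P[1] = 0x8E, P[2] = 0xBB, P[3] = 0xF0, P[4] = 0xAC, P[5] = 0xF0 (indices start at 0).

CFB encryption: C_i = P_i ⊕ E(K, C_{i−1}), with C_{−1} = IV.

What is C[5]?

C[5] = 0xE5

C[0]: E(K, 0x32) = 0x21; 0x46 ⊕ 0x21 = 0x67.
C[1]: E(K, 0x67) = 0x56; 0x8E ⊕ 0x56 = 0xD8.
C[2]: E(K, 0xD8) = 0xC7; 0xBB ⊕ 0xC7 = 0x7C.
C[3]: E(K, 0x7C) = 0x6B; 0xF0 ⊕ 0x6B = 0x9B.
C[4]: E(K, 0x9B) = 0x8A; 0xAC ⊕ 0x8A = 0x26.
C[5]: E(K, 0x26) = 0x15; 0xF0 ⊕ 0x15 = 0xE5.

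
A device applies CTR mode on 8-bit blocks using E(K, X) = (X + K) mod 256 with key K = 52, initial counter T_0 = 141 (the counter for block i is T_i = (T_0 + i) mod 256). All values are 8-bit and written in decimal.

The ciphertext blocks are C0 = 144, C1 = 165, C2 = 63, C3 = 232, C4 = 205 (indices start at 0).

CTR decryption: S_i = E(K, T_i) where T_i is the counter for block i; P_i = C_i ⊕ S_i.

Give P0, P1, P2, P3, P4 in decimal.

P0: T = 141, S = E(K, T) = 193; 144 ⊕ 193 = 81.
P1: T = 142, S = E(K, T) = 194; 165 ⊕ 194 = 103.
P2: T = 143, S = E(K, T) = 195; 63 ⊕ 195 = 252.
P3: T = 144, S = E(K, T) = 196; 232 ⊕ 196 = 44.
P4: T = 145, S = E(K, T) = 197; 205 ⊕ 197 = 8.

P0 = 81, P1 = 103, P2 = 252, P3 = 44, P4 = 8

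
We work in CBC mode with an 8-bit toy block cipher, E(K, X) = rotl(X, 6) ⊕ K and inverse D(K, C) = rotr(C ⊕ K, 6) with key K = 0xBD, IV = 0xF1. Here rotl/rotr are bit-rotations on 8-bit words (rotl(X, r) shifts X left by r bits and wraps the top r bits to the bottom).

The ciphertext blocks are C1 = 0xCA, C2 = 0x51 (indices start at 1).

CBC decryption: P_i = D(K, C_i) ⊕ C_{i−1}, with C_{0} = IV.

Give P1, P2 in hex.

P1 = 0x2C, P2 = 0x79

P1: D(K, 0xCA) = 0xDD; 0xDD ⊕ 0xF1 = 0x2C.
P2: D(K, 0x51) = 0xB3; 0xB3 ⊕ 0xCA = 0x79.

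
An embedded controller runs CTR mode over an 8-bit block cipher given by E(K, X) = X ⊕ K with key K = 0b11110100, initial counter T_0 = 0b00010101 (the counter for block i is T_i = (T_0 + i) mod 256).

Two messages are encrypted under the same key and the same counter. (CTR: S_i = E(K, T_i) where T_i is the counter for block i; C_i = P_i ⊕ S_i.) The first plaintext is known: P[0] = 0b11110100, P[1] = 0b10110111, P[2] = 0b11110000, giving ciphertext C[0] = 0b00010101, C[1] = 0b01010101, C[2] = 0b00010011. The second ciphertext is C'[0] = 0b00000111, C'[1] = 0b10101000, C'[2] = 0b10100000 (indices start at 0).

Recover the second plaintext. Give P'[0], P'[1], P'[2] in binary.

In CTR with a reused counter, both messages share the same keystream S_i, so C_i ⊕ C'_i = P_i ⊕ P'_i and thus P'_i = P_i ⊕ C_i ⊕ C'_i.
P'[0]: 0b11110100 ⊕ 0b00010101 ⊕ 0b00000111 = 0b11100110.
P'[1]: 0b10110111 ⊕ 0b01010101 ⊕ 0b10101000 = 0b01001010.
P'[2]: 0b11110000 ⊕ 0b00010011 ⊕ 0b10100000 = 0b01000011.

P'[0] = 0b11100110, P'[1] = 0b01001010, P'[2] = 0b01000011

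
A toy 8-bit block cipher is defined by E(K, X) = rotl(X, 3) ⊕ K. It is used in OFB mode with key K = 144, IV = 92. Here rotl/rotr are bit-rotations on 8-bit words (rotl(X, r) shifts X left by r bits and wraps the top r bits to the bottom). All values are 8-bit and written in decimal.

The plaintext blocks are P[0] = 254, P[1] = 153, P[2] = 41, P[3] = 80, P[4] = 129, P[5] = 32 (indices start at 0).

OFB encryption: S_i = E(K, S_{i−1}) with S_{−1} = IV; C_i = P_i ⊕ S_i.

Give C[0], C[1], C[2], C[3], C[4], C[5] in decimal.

C[0]: S = E(K, 92) = 114; 254 ⊕ 114 = 140.
C[1]: S = E(K, 114) = 3; 153 ⊕ 3 = 154.
C[2]: S = E(K, 3) = 136; 41 ⊕ 136 = 161.
C[3]: S = E(K, 136) = 212; 80 ⊕ 212 = 132.
C[4]: S = E(K, 212) = 54; 129 ⊕ 54 = 183.
C[5]: S = E(K, 54) = 33; 32 ⊕ 33 = 1.

C[0] = 140, C[1] = 154, C[2] = 161, C[3] = 132, C[4] = 183, C[5] = 1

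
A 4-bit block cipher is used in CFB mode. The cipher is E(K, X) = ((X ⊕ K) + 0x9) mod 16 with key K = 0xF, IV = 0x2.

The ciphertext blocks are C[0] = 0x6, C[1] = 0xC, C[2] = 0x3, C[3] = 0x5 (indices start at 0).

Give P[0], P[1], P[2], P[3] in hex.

CFB decryption: P_i = C_i ⊕ E(K, C_{i−1}), with C_{−1} = IV.
P[0]: E(K, 0x2) = 0x6; 0x6 ⊕ 0x6 = 0x0.
P[1]: E(K, 0x6) = 0x2; 0xC ⊕ 0x2 = 0xE.
P[2]: E(K, 0xC) = 0xC; 0x3 ⊕ 0xC = 0xF.
P[3]: E(K, 0x3) = 0x5; 0x5 ⊕ 0x5 = 0x0.

P[0] = 0x0, P[1] = 0xE, P[2] = 0xF, P[3] = 0x0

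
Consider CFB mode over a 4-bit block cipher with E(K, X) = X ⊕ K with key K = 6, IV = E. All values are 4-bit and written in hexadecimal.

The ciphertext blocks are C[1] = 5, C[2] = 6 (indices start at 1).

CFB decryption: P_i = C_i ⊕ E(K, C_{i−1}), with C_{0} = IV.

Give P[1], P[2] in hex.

P[1] = D, P[2] = 5

P[1]: E(K, E) = 8; 5 ⊕ 8 = D.
P[2]: E(K, 5) = 3; 6 ⊕ 3 = 5.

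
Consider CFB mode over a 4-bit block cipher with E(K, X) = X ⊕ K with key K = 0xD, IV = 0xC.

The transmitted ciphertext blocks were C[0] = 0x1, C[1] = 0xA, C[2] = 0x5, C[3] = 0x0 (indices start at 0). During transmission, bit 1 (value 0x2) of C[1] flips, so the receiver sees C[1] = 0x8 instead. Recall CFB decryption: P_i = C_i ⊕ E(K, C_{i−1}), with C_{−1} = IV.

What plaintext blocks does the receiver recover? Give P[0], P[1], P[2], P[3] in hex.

Only C[1] changed, to 0x8. In CFB, a change in C_i flips the same bit in P_i and garbles P_{i+1}. Decrypting the received ciphertext:
P[0]: E(K, 0xC) = 0x1; 0x1 ⊕ 0x1 = 0x0.
P[1]: E(K, 0x1) = 0xC; 0x8 ⊕ 0xC = 0x4.
P[2]: E(K, 0x8) = 0x5; 0x5 ⊕ 0x5 = 0x0.
P[3]: E(K, 0x5) = 0x8; 0x0 ⊕ 0x8 = 0x8.
Blocks that differ from the original plaintext: P[1], P[2].

P[0] = 0x0, P[1] = 0x4, P[2] = 0x0, P[3] = 0x8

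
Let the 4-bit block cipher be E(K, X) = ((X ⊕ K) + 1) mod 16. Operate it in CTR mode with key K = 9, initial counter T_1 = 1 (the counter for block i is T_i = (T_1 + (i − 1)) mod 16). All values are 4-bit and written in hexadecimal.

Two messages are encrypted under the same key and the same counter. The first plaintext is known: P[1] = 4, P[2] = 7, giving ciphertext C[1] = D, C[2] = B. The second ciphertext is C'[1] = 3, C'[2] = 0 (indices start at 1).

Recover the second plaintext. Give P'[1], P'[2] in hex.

In CTR with a reused counter, both messages share the same keystream S_i, so C_i ⊕ C'_i = P_i ⊕ P'_i and thus P'_i = P_i ⊕ C_i ⊕ C'_i.
P'[1]: 4 ⊕ D ⊕ 3 = A.
P'[2]: 7 ⊕ B ⊕ 0 = C.

P'[1] = A, P'[2] = C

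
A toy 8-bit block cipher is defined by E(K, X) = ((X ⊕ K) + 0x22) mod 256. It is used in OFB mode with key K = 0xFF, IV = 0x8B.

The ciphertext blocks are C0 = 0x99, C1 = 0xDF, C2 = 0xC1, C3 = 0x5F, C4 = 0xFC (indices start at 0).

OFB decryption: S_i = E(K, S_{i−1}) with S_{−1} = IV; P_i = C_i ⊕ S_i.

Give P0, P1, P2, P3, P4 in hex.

P0 = 0x0F, P1 = 0x54, P2 = 0x57, P3 = 0xD4, P4 = 0x6A

P0: S = E(K, 0x8B) = 0x96; 0x99 ⊕ 0x96 = 0x0F.
P1: S = E(K, 0x96) = 0x8B; 0xDF ⊕ 0x8B = 0x54.
P2: S = E(K, 0x8B) = 0x96; 0xC1 ⊕ 0x96 = 0x57.
P3: S = E(K, 0x96) = 0x8B; 0x5F ⊕ 0x8B = 0xD4.
P4: S = E(K, 0x8B) = 0x96; 0xFC ⊕ 0x96 = 0x6A.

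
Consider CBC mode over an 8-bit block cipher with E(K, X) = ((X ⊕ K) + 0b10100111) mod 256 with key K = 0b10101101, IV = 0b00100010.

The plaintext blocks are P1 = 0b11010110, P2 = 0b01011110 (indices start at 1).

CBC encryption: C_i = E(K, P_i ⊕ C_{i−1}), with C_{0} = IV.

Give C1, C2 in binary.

C1: P1 ⊕ 0b00100010 = 0b11110100; E(K, 0b11110100) = 0b00000000.
C2: P2 ⊕ 0b00000000 = 0b01011110; E(K, 0b01011110) = 0b10011010.

C1 = 0b00000000, C2 = 0b10011010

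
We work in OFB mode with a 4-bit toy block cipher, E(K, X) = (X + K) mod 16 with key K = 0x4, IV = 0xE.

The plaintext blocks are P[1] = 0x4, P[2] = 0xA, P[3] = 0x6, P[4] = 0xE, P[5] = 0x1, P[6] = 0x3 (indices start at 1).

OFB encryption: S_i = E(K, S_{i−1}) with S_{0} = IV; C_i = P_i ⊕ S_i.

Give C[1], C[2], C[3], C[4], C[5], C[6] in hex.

C[1] = 0x6, C[2] = 0xC, C[3] = 0xC, C[4] = 0x0, C[5] = 0x3, C[6] = 0x5

C[1]: S = E(K, 0xE) = 0x2; 0x4 ⊕ 0x2 = 0x6.
C[2]: S = E(K, 0x2) = 0x6; 0xA ⊕ 0x6 = 0xC.
C[3]: S = E(K, 0x6) = 0xA; 0x6 ⊕ 0xA = 0xC.
C[4]: S = E(K, 0xA) = 0xE; 0xE ⊕ 0xE = 0x0.
C[5]: S = E(K, 0xE) = 0x2; 0x1 ⊕ 0x2 = 0x3.
C[6]: S = E(K, 0x2) = 0x6; 0x3 ⊕ 0x6 = 0x5.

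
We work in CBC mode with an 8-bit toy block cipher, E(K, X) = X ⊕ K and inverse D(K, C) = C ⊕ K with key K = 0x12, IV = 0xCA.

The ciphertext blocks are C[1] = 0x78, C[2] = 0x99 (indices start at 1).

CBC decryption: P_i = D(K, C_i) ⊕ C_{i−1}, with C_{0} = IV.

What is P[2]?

P[2] = 0xF3

P[2]: D(K, 0x99) = 0x8B; 0x8B ⊕ 0x78 = 0xF3.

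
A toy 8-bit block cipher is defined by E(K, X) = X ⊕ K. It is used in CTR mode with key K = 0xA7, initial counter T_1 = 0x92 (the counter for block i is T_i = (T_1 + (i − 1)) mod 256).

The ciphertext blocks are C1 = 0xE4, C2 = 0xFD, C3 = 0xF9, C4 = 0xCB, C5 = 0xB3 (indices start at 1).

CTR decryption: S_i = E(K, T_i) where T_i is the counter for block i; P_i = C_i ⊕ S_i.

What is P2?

P2: T = 0x93, S = E(K, T) = 0x34; 0xFD ⊕ 0x34 = 0xC9.

P2 = 0xC9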